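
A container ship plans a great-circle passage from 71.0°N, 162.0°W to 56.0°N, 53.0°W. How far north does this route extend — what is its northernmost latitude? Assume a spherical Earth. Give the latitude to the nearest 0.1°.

The great circle lies in the plane with unit normal n̂ = (p₁ × p₂)/|p₁ × p₂|.
Here n̂_z ≈ +0.250; the vertex latitude is φ_max = arccos|n̂_z| ≈ 75.5°.
Check via Clairaut: cos φ_max = |cos φ₁| · sin C = cos(71.0°)·sin(50.1°) ≈ 0.250, again giving ≈ 75.5°.

≈ 75.5°N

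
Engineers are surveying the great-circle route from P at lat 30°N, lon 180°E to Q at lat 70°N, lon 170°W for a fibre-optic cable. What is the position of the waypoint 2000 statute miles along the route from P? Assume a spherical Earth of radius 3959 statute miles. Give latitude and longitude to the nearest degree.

≈ lat 59°N, lon 175°W

The haversine formula gives a central angle δ ≈ 0.705 rad (40.4°) between the endpoints. The total great-circle distance is δ·R ≈ 0.705 × 3959 ≈ 2792 mi, so the target fraction is f = 2000/2792 ≈ 0.716.
Interpolate at f ≈ 0.716 with slerp weights a = sin((1−f)δ)/sin δ ≈ 0.306, b = sin(fδ)/sin δ ≈ 0.747.
p = a·p₁ + b·p₂ ≈ (-0.517, -0.044, 0.855); φ = arcsin(p_z) ≈ 58.75°, λ = atan2(p_y, p_x) ≈ -175.10°.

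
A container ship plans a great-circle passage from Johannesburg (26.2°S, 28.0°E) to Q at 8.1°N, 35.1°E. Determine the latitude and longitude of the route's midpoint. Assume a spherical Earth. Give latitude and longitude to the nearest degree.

≈ 9°S, 32°E

Convert each endpoint to a unit vector on the sphere (x = cos φ cos λ, y = cos φ sin λ, z = sin φ).
The central angle between the endpoints is δ = arccos(p₁·p₂) ≈ 0.611 rad (35.0°).
Interpolate at f = 1/2 with slerp weights a = sin((1−f)δ)/sin δ ≈ 0.524, b = sin(fδ)/sin δ ≈ 0.524.
p = a·p₁ + b·p₂ ≈ (0.840, 0.519, -0.158); φ = arcsin(p_z) ≈ -9.07°, λ = atan2(p_y, p_x) ≈ 31.72°.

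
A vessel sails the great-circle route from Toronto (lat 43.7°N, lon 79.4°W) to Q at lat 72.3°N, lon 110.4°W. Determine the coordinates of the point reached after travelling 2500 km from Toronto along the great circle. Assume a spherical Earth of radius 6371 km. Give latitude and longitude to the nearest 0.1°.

≈ lat 64.5°N, lon 94.6°W

From cos δ = sin φ₁ sin φ₂ + cos φ₁ cos φ₂ cos Δλ, the central angle is δ ≈ 0.561 rad (32.2°). The total great-circle distance is δ·R ≈ 0.561 × 6371 ≈ 3576 km, so the target fraction is f = 2500/3576 ≈ 0.699.
Interpolate at f ≈ 0.699 with slerp weights a = sin((1−f)δ)/sin δ ≈ 0.316, b = sin(fδ)/sin δ ≈ 0.718.
p = a·p₁ + b·p₂ ≈ (-0.034, -0.429, 0.903); φ = arcsin(p_z) ≈ 64.50°, λ = atan2(p_y, p_x) ≈ -94.55°.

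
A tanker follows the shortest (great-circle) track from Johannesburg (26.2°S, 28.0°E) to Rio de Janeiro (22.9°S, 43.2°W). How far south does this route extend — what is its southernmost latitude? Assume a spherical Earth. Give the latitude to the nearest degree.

The great circle lies in the plane with unit normal n̂ = (p₁ × p₂)/|p₁ × p₂|.
Here n̂_z ≈ -0.870; the vertex latitude is φ_max = arccos|n̂_z| ≈ 29.5°.
Check via Clairaut: cos φ_max = |cos φ₁| · sin C = cos(26.2°)·sin(104.0°) ≈ 0.870, again giving ≈ 29.5°.

≈ 29°S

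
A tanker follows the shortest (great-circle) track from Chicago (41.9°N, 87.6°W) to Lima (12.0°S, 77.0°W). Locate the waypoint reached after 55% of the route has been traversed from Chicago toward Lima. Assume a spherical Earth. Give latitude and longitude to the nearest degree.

Convert each endpoint to a unit vector on the sphere (x = cos φ cos λ, y = cos φ sin λ, z = sin φ).
The central angle between the endpoints is δ = arccos(p₁·p₂) ≈ 0.956 rad (54.8°).
Interpolate at f = 0.55 with slerp weights a = sin((1−f)δ)/sin δ ≈ 0.511, b = sin(fδ)/sin δ ≈ 0.614.
p = a·p₁ + b·p₂ ≈ (0.151, -0.965, 0.213); φ = arcsin(p_z) ≈ 12.31°, λ = atan2(p_y, p_x) ≈ -81.10°.

≈ 12°N, 81°W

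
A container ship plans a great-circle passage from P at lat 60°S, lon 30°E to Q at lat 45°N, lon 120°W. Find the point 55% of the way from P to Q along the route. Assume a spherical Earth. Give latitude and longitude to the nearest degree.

Write both endpoints as unit vectors p₁, p₂ with components (cos φ cos λ, cos φ sin λ, sin φ).
The central angle between the endpoints is δ = arccos(p₁·p₂) ≈ 2.735 rad (156.7°).
Interpolate at f = 0.55 with slerp weights a = sin((1−f)δ)/sin δ ≈ 2.385, b = sin(fδ)/sin δ ≈ 2.524.
p = a·p₁ + b·p₂ ≈ (0.140, -0.950, -0.281); φ = arcsin(p_z) ≈ -16.30°, λ = atan2(p_y, p_x) ≈ -81.59°.

≈ lat 16°S, lon 82°W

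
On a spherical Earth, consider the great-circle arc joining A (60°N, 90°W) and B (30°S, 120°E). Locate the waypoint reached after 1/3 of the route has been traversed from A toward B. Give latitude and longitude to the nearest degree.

≈ (56°N, 169°E)

From cos δ = sin φ₁ sin φ₂ + cos φ₁ cos φ₂ cos Δλ, the central angle is δ ≈ 2.512 rad (143.9°).
Interpolate at f = 1/3 with slerp weights a = sin((1−f)δ)/sin δ ≈ 1.688, b = sin(fδ)/sin δ ≈ 1.261.
p = a·p₁ + b·p₂ ≈ (-0.546, 0.101, 0.832); φ = arcsin(p_z) ≈ 56.27°, λ = atan2(p_y, p_x) ≈ 169.48°.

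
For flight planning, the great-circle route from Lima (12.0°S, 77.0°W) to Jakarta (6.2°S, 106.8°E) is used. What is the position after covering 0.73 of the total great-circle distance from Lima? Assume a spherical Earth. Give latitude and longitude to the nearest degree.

≈ 49°S, 119°E

Convert each endpoint to a unit vector on the sphere (x = cos φ cos λ, y = cos φ sin λ, z = sin φ).
The central angle between the endpoints is δ = arccos(p₁·p₂) ≈ 2.817 rad (161.4°).
Interpolate at f = 0.73 with slerp weights a = sin((1−f)δ)/sin δ ≈ 2.163, b = sin(fδ)/sin δ ≈ 2.774.
p = a·p₁ + b·p₂ ≈ (-0.321, 0.579, -0.749); φ = arcsin(p_z) ≈ -48.53°, λ = atan2(p_y, p_x) ≈ 119.02°.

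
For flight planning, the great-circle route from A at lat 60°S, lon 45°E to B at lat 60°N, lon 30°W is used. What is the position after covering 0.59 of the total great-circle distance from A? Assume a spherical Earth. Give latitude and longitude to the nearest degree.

The haversine formula gives a central angle δ ≈ 2.326 rad (133.3°) between the endpoints.
Interpolate at f = 0.59 with slerp weights a = sin((1−f)δ)/sin δ ≈ 1.120, b = sin(fδ)/sin δ ≈ 1.346.
p = a·p₁ + b·p₂ ≈ (0.979, 0.059, 0.196); φ = arcsin(p_z) ≈ 11.31°, λ = atan2(p_y, p_x) ≈ 3.47°.

≈ lat 11°N, lon 3°E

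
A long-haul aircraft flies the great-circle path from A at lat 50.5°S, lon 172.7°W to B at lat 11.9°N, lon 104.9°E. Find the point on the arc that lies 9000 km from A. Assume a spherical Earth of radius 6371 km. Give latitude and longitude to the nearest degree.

From cos δ = sin φ₁ sin φ₂ + cos φ₁ cos φ₂ cos Δλ, the central angle is δ ≈ 1.648 rad (94.4°). The total great-circle distance is δ·R ≈ 1.648 × 6371 ≈ 10497 km, so the target fraction is f = 9000/10497 ≈ 0.857.
Interpolate at f ≈ 0.857 with slerp weights a = sin((1−f)δ)/sin δ ≈ 0.234, b = sin(fδ)/sin δ ≈ 0.990.
p = a·p₁ + b·p₂ ≈ (-0.397, 0.918, 0.024); φ = arcsin(p_z) ≈ 1.38°, λ = atan2(p_y, p_x) ≈ 113.37°.

≈ lat 1°N, lon 113°E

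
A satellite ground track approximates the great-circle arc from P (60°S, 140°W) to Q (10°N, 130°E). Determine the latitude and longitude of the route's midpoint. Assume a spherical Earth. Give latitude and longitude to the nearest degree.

Convert each endpoint to a unit vector on the sphere (x = cos φ cos λ, y = cos φ sin λ, z = sin φ).
The central angle between the endpoints is δ = arccos(p₁·p₂) ≈ 1.722 rad (98.6°).
Interpolate at f = 1/2 with slerp weights a = sin((1−f)δ)/sin δ ≈ 0.767, b = sin(fδ)/sin δ ≈ 0.767.
p = a·p₁ + b·p₂ ≈ (-0.779, 0.332, -0.531); φ = arcsin(p_z) ≈ -32.08°, λ = atan2(p_y, p_x) ≈ 156.92°.

≈ (32°S, 157°E)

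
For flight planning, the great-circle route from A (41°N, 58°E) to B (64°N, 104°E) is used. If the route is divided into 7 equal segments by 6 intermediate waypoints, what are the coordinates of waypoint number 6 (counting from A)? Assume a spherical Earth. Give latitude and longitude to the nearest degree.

Write both endpoints as unit vectors p₁, p₂ with components (cos φ cos λ, cos φ sin λ, sin φ).
The central angle between the endpoints is δ = arccos(p₁·p₂) ≈ 0.610 rad (35.0°).
Interpolate at f = 6/7 with slerp weights a = sin((1−f)δ)/sin δ ≈ 0.152, b = sin(fδ)/sin δ ≈ 0.872.
p = a·p₁ + b·p₂ ≈ (-0.032, 0.468, 0.883); φ = arcsin(p_z) ≈ 62.02°, λ = atan2(p_y, p_x) ≈ 93.87°.

≈ (62°N, 94°E)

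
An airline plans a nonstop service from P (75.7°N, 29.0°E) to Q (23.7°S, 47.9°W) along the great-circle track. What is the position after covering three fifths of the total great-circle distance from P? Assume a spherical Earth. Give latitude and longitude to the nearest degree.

Convert each endpoint to a unit vector on the sphere (x = cos φ cos λ, y = cos φ sin λ, z = sin φ).
The central angle between the endpoints is δ = arccos(p₁·p₂) ≈ 1.916 rad (109.8°).
Interpolate at f = 3/5 with slerp weights a = sin((1−f)δ)/sin δ ≈ 0.737, b = sin(fδ)/sin δ ≈ 0.970.
p = a·p₁ + b·p₂ ≈ (0.754, -0.571, 0.324); φ = arcsin(p_z) ≈ 18.92°, λ = atan2(p_y, p_x) ≈ -37.10°.

≈ (19°N, 37°W)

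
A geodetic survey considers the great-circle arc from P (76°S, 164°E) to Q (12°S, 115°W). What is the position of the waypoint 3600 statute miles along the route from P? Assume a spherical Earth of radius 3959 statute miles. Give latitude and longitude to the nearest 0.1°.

Convert each endpoint to a unit vector on the sphere (x = cos φ cos λ, y = cos φ sin λ, z = sin φ).
The central angle between the endpoints is δ = arccos(p₁·p₂) ≈ 1.330 rad (76.2°). The total great-circle distance is δ·R ≈ 1.330 × 3959 ≈ 5264 mi, so the target fraction is f = 3600/5264 ≈ 0.684.
Interpolate at f ≈ 0.684 with slerp weights a = sin((1−f)δ)/sin δ ≈ 0.420, b = sin(fδ)/sin δ ≈ 0.813.
p = a·p₁ + b·p₂ ≈ (-0.434, -0.692, -0.577); φ = arcsin(p_z) ≈ -35.22°, λ = atan2(p_y, p_x) ≈ -122.06°.

≈ (35.2°S, 122.1°W)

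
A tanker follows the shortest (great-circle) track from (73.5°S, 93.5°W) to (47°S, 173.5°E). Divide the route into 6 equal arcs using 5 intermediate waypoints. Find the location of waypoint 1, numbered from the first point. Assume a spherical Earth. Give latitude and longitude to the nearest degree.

Write both endpoints as unit vectors p₁, p₂ with components (cos φ cos λ, cos φ sin λ, sin φ).
The central angle between the endpoints is δ = arccos(p₁·p₂) ≈ 0.808 rad (46.3°).
Interpolate at f = 1/6 with slerp weights a = sin((1−f)δ)/sin δ ≈ 0.863, b = sin(fδ)/sin δ ≈ 0.186.
p = a·p₁ + b·p₂ ≈ (-0.141, -0.230, -0.963); φ = arcsin(p_z) ≈ -74.35°, λ = atan2(p_y, p_x) ≈ -121.45°.

≈ (74°S, 121°W)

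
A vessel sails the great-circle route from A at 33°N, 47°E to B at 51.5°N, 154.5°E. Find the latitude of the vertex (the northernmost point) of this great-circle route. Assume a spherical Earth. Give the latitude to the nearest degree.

≈ 59°N

The great circle lies in the plane with unit normal n̂ = (p₁ × p₂)/|p₁ × p₂|.
Here n̂_z ≈ +0.517; the vertex latitude is φ_max = arccos|n̂_z| ≈ 58.9°.
Check via Clairaut: cos φ_max = |cos φ₁| · sin C = cos(33.0°)·sin(38.1°) ≈ 0.517, again giving ≈ 58.9°.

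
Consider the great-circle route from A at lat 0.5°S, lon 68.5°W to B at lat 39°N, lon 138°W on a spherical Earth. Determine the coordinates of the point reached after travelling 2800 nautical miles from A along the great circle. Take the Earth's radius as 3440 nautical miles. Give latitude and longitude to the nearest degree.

Convert each endpoint to a unit vector on the sphere (x = cos φ cos λ, y = cos φ sin λ, z = sin φ).
The central angle between the endpoints is δ = arccos(p₁·p₂) ≈ 1.301 rad (74.5°). The total great-circle distance is δ·R ≈ 1.301 × 3440 ≈ 4475 nmi, so the target fraction is f = 2800/4475 ≈ 0.626.
Interpolate at f ≈ 0.626 with slerp weights a = sin((1−f)δ)/sin δ ≈ 0.485, b = sin(fδ)/sin δ ≈ 0.754.
p = a·p₁ + b·p₂ ≈ (-0.258, -0.844, 0.470); φ = arcsin(p_z) ≈ 28.07°, λ = atan2(p_y, p_x) ≈ -106.98°.

≈ lat 28°N, lon 107°W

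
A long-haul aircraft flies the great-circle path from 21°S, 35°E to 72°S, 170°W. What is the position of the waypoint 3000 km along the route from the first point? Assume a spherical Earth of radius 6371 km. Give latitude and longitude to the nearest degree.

Write both endpoints as unit vectors p₁, p₂ with components (cos φ cos λ, cos φ sin λ, sin φ).
The central angle between the endpoints is δ = arccos(p₁·p₂) ≈ 1.491 rad (85.4°). The total great-circle distance is δ·R ≈ 1.491 × 6371 ≈ 9501 km, so the target fraction is f = 3000/9501 ≈ 0.316.
Interpolate at f ≈ 0.316 with slerp weights a = sin((1−f)δ)/sin δ ≈ 0.855, b = sin(fδ)/sin δ ≈ 0.455.
p = a·p₁ + b·p₂ ≈ (0.515, 0.433, -0.739); φ = arcsin(p_z) ≈ -47.67°, λ = atan2(p_y, p_x) ≈ 40.06°.

≈ 48°S, 40°E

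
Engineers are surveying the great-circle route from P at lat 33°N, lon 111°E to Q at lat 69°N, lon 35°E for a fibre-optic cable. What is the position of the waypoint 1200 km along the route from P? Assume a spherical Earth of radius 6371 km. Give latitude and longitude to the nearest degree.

The haversine formula gives a central angle δ ≈ 0.951 rad (54.5°) between the endpoints. The total great-circle distance is δ·R ≈ 0.951 × 6371 ≈ 6056 km, so the target fraction is f = 1200/6056 ≈ 0.198.
Interpolate at f ≈ 0.198 with slerp weights a = sin((1−f)δ)/sin δ ≈ 0.849, b = sin(fδ)/sin δ ≈ 0.230.
p = a·p₁ + b·p₂ ≈ (-0.188, 0.712, 0.677); φ = arcsin(p_z) ≈ 42.61°, λ = atan2(p_y, p_x) ≈ 104.76°.

≈ lat 43°N, lon 105°E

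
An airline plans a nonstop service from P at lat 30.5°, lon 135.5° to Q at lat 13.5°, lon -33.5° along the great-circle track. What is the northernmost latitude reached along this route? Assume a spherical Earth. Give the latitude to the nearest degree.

≈ 77°

The great circle lies in the plane with unit normal n̂ = (p₁ × p₂)/|p₁ × p₂|.
Here n̂_z ≈ -0.225; the vertex latitude is φ_max = arccos|n̂_z| ≈ 77.0°.
Check via Clairaut: cos φ_max = |cos φ₁| · sin C = cos(30.5°)·sin(15.1°) ≈ 0.225, again giving ≈ 77.0°.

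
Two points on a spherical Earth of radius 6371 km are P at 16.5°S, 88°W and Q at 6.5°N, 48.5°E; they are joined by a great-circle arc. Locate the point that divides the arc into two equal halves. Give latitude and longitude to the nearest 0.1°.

Write both endpoints as unit vectors p₁, p₂ with components (cos φ cos λ, cos φ sin λ, sin φ).
The central angle between the endpoints is δ = arccos(p₁·p₂) ≈ 2.379 rad (136.3°).
Interpolate at f = 1/2 with slerp weights a = sin((1−f)δ)/sin δ ≈ 1.344, b = sin(fδ)/sin δ ≈ 1.344.
p = a·p₁ + b·p₂ ≈ (0.930, -0.288, -0.230); φ = arcsin(p_z) ≈ -13.27°, λ = atan2(p_y, p_x) ≈ -17.20°.

≈ 13.3°S, 17.2°W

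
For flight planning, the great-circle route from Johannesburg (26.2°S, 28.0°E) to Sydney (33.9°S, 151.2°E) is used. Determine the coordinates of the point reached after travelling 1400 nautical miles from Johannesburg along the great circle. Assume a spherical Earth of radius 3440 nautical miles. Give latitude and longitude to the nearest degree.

Write both endpoints as unit vectors p₁, p₂ with components (cos φ cos λ, cos φ sin λ, sin φ).
The central angle between the endpoints is δ = arccos(p₁·p₂) ≈ 1.733 rad (99.3°). The total great-circle distance is δ·R ≈ 1.733 × 3440 ≈ 5962 nmi, so the target fraction is f = 1400/5962 ≈ 0.235.
Interpolate at f ≈ 0.235 with slerp weights a = sin((1−f)δ)/sin δ ≈ 0.983, b = sin(fδ)/sin δ ≈ 0.401.
p = a·p₁ + b·p₂ ≈ (0.487, 0.575, -0.658); φ = arcsin(p_z) ≈ -41.13°, λ = atan2(p_y, p_x) ≈ 49.71°.

≈ 41°S, 50°E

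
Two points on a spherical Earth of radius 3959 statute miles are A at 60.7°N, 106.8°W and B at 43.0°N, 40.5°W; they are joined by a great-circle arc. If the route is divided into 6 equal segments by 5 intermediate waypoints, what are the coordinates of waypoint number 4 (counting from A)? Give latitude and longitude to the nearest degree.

Write both endpoints as unit vectors p₁, p₂ with components (cos φ cos λ, cos φ sin λ, sin φ).
The central angle between the endpoints is δ = arccos(p₁·p₂) ≈ 0.740 rad (42.4°).
Interpolate at f = 4/6 with slerp weights a = sin((1−f)δ)/sin δ ≈ 0.362, b = sin(fδ)/sin δ ≈ 0.702.
p = a·p₁ + b·p₂ ≈ (0.339, -0.503, 0.795); φ = arcsin(p_z) ≈ 52.63°, λ = atan2(p_y, p_x) ≈ -56.01°.

≈ 53°N, 56°W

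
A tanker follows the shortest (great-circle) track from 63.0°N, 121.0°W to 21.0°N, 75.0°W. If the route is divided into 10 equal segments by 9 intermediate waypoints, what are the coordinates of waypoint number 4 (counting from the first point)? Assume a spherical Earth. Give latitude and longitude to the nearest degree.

Convert each endpoint to a unit vector on the sphere (x = cos φ cos λ, y = cos φ sin λ, z = sin φ).
The central angle between the endpoints is δ = arccos(p₁·p₂) ≈ 0.910 rad (52.1°).
Interpolate at f = 4/10 with slerp weights a = sin((1−f)δ)/sin δ ≈ 0.658, b = sin(fδ)/sin δ ≈ 0.451.
p = a·p₁ + b·p₂ ≈ (-0.045, -0.663, 0.748); φ = arcsin(p_z) ≈ 48.39°, λ = atan2(p_y, p_x) ≈ -93.87°.

≈ 48°N, 94°W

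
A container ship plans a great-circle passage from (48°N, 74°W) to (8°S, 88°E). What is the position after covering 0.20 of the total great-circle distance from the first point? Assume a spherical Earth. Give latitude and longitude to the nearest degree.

≈ (69°N, 38°W)

Write both endpoints as unit vectors p₁, p₂ with components (cos φ cos λ, cos φ sin λ, sin φ).
The central angle between the endpoints is δ = arccos(p₁·p₂) ≈ 2.394 rad (137.2°).
Interpolate at f = 0.20 with slerp weights a = sin((1−f)δ)/sin δ ≈ 1.385, b = sin(fδ)/sin δ ≈ 0.678.
p = a·p₁ + b·p₂ ≈ (0.279, -0.220, 0.935); φ = arcsin(p_z) ≈ 69.20°, λ = atan2(p_y, p_x) ≈ -38.24°.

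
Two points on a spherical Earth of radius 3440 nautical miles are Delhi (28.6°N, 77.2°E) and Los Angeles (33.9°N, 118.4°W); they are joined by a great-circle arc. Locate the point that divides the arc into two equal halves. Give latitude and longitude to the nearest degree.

Convert each endpoint to a unit vector on the sphere (x = cos φ cos λ, y = cos φ sin λ, z = sin φ).
The central angle between the endpoints is δ = arccos(p₁·p₂) ≈ 2.021 rad (115.8°).
Interpolate at f = 1/2 with slerp weights a = sin((1−f)δ)/sin δ ≈ 0.941, b = sin(fδ)/sin δ ≈ 0.941.
p = a·p₁ + b·p₂ ≈ (-0.188, 0.119, 0.975); φ = arcsin(p_z) ≈ 77.14°, λ = atan2(p_y, p_x) ≈ 147.81°.

≈ 77°N, 148°E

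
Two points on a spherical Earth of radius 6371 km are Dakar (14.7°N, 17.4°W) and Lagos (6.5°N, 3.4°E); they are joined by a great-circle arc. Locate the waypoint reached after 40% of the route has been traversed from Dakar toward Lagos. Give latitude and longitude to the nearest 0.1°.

Convert each endpoint to a unit vector on the sphere (x = cos φ cos λ, y = cos φ sin λ, z = sin φ).
The central angle between the endpoints is δ = arccos(p₁·p₂) ≈ 0.384 rad (22.0°).
Interpolate at f = 0.40 with slerp weights a = sin((1−f)δ)/sin δ ≈ 0.610, b = sin(fδ)/sin δ ≈ 0.408.
p = a·p₁ + b·p₂ ≈ (0.968, -0.152, 0.201); φ = arcsin(p_z) ≈ 11.59°, λ = atan2(p_y, p_x) ≈ -8.94°.

≈ 11.6°N, 8.9°W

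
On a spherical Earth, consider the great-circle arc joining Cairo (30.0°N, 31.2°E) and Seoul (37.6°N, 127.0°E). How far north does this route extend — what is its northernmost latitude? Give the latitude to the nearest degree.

The great circle lies in the plane with unit normal n̂ = (p₁ × p₂)/|p₁ × p₂|.
Here n̂_z ≈ +0.702; the vertex latitude is φ_max = arccos|n̂_z| ≈ 45.4°.
Check via Clairaut: cos φ_max = |cos φ₁| · sin C = cos(30.0°)·sin(54.2°) ≈ 0.702, again giving ≈ 45.4°.

≈ 45°N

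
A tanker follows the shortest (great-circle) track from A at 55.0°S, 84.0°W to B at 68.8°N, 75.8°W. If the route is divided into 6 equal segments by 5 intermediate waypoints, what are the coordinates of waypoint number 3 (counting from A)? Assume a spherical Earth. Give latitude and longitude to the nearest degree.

≈ 7°N, 81°W

Write both endpoints as unit vectors p₁, p₂ with components (cos φ cos λ, cos φ sin λ, sin φ).
The central angle between the endpoints is δ = arccos(p₁·p₂) ≈ 2.163 rad (123.9°).
Interpolate at f = 3/6 with slerp weights a = sin((1−f)δ)/sin δ ≈ 1.064, b = sin(fδ)/sin δ ≈ 1.064.
p = a·p₁ + b·p₂ ≈ (0.158, -0.980, 0.120); φ = arcsin(p_z) ≈ 6.92°, λ = atan2(p_y, p_x) ≈ -80.83°.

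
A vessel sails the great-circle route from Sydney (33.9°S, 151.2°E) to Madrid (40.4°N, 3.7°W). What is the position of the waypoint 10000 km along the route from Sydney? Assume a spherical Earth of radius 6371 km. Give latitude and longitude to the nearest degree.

The haversine formula gives a central angle δ ≈ 2.776 rad (159.0°) between the endpoints. The total great-circle distance is δ·R ≈ 2.776 × 6371 ≈ 17685 km, so the target fraction is f = 10000/17685 ≈ 0.565.
Interpolate at f ≈ 0.565 with slerp weights a = sin((1−f)δ)/sin δ ≈ 2.613, b = sin(fδ)/sin δ ≈ 2.797.
p = a·p₁ + b·p₂ ≈ (0.225, 0.907, 0.355); φ = arcsin(p_z) ≈ 20.81°, λ = atan2(p_y, p_x) ≈ 76.08°.

≈ (21°N, 76°E)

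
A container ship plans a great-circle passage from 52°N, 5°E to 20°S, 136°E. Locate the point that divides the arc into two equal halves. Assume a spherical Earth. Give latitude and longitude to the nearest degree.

From cos δ = sin φ₁ sin φ₂ + cos φ₁ cos φ₂ cos Δλ, the central angle is δ ≈ 2.277 rad (130.5°).
Interpolate at f = 1/2 with slerp weights a = sin((1−f)δ)/sin δ ≈ 1.194, b = sin(fδ)/sin δ ≈ 1.194.
p = a·p₁ + b·p₂ ≈ (-0.075, 0.843, 0.532); φ = arcsin(p_z) ≈ 32.16°, λ = atan2(p_y, p_x) ≈ 95.07°.

≈ 32°N, 95°E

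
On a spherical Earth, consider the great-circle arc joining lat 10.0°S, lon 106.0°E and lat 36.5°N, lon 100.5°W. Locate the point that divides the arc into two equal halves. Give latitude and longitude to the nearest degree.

Write both endpoints as unit vectors p₁, p₂ with components (cos φ cos λ, cos φ sin λ, sin φ).
The central angle between the endpoints is δ = arccos(p₁·p₂) ≈ 2.518 rad (144.3°).
Interpolate at f = 1/2 with slerp weights a = sin((1−f)δ)/sin δ ≈ 1.630, b = sin(fδ)/sin δ ≈ 1.630.
p = a·p₁ + b·p₂ ≈ (-0.681, 0.255, 0.686); φ = arcsin(p_z) ≈ 43.35°, λ = atan2(p_y, p_x) ≈ 159.50°.

≈ lat 43°N, lon 160°E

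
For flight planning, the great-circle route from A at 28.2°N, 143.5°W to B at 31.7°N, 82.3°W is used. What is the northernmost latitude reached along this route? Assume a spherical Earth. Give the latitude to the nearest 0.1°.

≈ 34.0°N

The great circle lies in the plane with unit normal n̂ = (p₁ × p₂)/|p₁ × p₂|.
Here n̂_z ≈ +0.829; the vertex latitude is φ_max = arccos|n̂_z| ≈ 34.0°.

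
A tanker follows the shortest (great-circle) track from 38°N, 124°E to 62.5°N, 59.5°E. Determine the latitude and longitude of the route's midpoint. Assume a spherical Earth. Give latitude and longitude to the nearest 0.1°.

Write both endpoints as unit vectors p₁, p₂ with components (cos φ cos λ, cos φ sin λ, sin φ).
The central angle between the endpoints is δ = arccos(p₁·p₂) ≈ 0.792 rad (45.4°).
Interpolate at f = 1/2 with slerp weights a = sin((1−f)δ)/sin δ ≈ 0.542, b = sin(fδ)/sin δ ≈ 0.542.
p = a·p₁ + b·p₂ ≈ (-0.112, 0.570, 0.814); φ = arcsin(p_z) ≈ 54.52°, λ = atan2(p_y, p_x) ≈ 101.10°.

≈ 54.5°N, 101.1°E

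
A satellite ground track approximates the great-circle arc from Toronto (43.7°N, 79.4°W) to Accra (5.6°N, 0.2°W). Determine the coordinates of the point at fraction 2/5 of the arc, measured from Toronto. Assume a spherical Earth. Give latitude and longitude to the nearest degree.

From cos δ = sin φ₁ sin φ₂ + cos φ₁ cos φ₂ cos Δλ, the central angle is δ ≈ 1.367 rad (78.3°).
Interpolate at f = 2/5 with slerp weights a = sin((1−f)δ)/sin δ ≈ 0.747, b = sin(fδ)/sin δ ≈ 0.531.
p = a·p₁ + b·p₂ ≈ (0.628, -0.533, 0.568); φ = arcsin(p_z) ≈ 34.59°, λ = atan2(p_y, p_x) ≈ -40.31°.

≈ (35°N, 40°W)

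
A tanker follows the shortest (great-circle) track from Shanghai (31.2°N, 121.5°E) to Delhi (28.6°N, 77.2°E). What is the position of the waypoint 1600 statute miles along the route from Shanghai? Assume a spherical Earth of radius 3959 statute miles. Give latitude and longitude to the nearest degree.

≈ (31°N, 94°E)

Convert each endpoint to a unit vector on the sphere (x = cos φ cos λ, y = cos φ sin λ, z = sin φ).
The central angle between the endpoints is δ = arccos(p₁·p₂) ≈ 0.667 rad (38.2°). The total great-circle distance is δ·R ≈ 0.667 × 3959 ≈ 2642 mi, so the target fraction is f = 1600/2642 ≈ 0.606.
Interpolate at f ≈ 0.606 with slerp weights a = sin((1−f)δ)/sin δ ≈ 0.420, b = sin(fδ)/sin δ ≈ 0.635.
p = a·p₁ + b·p₂ ≈ (-0.064, 0.851, 0.522); φ = arcsin(p_z) ≈ 31.46°, λ = atan2(p_y, p_x) ≈ 94.32°.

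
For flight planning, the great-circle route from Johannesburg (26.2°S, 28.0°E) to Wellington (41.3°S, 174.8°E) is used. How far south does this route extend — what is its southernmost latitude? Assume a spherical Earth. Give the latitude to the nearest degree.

The great circle lies in the plane with unit normal n̂ = (p₁ × p₂)/|p₁ × p₂|.
Here n̂_z ≈ +0.384; the vertex latitude is φ_max = arccos|n̂_z| ≈ 67.4°.

≈ 67°S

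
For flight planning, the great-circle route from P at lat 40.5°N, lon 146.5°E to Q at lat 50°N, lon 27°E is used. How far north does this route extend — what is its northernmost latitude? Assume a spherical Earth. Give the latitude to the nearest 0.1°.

≈ 63.9°N

The great circle lies in the plane with unit normal n̂ = (p₁ × p₂)/|p₁ × p₂|.
Here n̂_z ≈ -0.440; the vertex latitude is φ_max = arccos|n̂_z| ≈ 63.9°.
Check via Clairaut: cos φ_max = |cos φ₁| · sin C = cos(40.5°)·sin(35.4°) ≈ 0.440, again giving ≈ 63.9°.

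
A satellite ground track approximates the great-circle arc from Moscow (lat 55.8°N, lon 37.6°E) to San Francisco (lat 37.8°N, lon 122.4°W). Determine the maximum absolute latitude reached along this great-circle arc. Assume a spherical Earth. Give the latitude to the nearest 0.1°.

The great circle lies in the plane with unit normal n̂ = (p₁ × p₂)/|p₁ × p₂|.
Here n̂_z ≈ -0.153; the vertex latitude is φ_max = arccos|n̂_z| ≈ 81.2°.
Check via Clairaut: cos φ_max = |cos φ₁| · sin C = cos(55.8°)·sin(15.7°) ≈ 0.153, again giving ≈ 81.2°.

≈ 81.2°N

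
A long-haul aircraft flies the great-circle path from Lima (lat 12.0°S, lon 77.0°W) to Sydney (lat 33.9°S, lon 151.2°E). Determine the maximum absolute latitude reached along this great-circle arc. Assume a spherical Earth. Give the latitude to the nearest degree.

The great circle lies in the plane with unit normal n̂ = (p₁ × p₂)/|p₁ × p₂|.
Here n̂_z ≈ -0.669; the vertex latitude is φ_max = arccos|n̂_z| ≈ 48.0°.
Check via Clairaut: cos φ_max = |cos φ₁| · sin C = cos(12.0°)·sin(136.9°) ≈ 0.669, again giving ≈ 48.0°.

≈ 48°S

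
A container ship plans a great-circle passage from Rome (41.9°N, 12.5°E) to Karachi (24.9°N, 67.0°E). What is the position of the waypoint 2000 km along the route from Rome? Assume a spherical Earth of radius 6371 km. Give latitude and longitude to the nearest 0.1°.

≈ (38.6°N, 35.7°E)

Write both endpoints as unit vectors p₁, p₂ with components (cos φ cos λ, cos φ sin λ, sin φ).
The central angle between the endpoints is δ = arccos(p₁·p₂) ≈ 0.832 rad (47.7°). The total great-circle distance is δ·R ≈ 0.832 × 6371 ≈ 5302 km, so the target fraction is f = 2000/5302 ≈ 0.377.
Interpolate at f ≈ 0.377 with slerp weights a = sin((1−f)δ)/sin δ ≈ 0.670, b = sin(fδ)/sin δ ≈ 0.418.
p = a·p₁ + b·p₂ ≈ (0.635, 0.457, 0.623); φ = arcsin(p_z) ≈ 38.55°, λ = atan2(p_y, p_x) ≈ 35.72°.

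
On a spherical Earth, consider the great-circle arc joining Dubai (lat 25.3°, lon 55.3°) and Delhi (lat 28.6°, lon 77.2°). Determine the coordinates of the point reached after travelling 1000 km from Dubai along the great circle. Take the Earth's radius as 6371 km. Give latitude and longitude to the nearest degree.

Convert each endpoint to a unit vector on the sphere (x = cos φ cos λ, y = cos φ sin λ, z = sin φ).
The central angle between the endpoints is δ = arccos(p₁·p₂) ≈ 0.345 rad (19.8°). The total great-circle distance is δ·R ≈ 0.345 × 6371 ≈ 2198 km, so the target fraction is f = 1000/2198 ≈ 0.455.
Interpolate at f ≈ 0.455 with slerp weights a = sin((1−f)δ)/sin δ ≈ 0.553, b = sin(fδ)/sin δ ≈ 0.462.
p = a·p₁ + b·p₂ ≈ (0.374, 0.807, 0.457); φ = arcsin(p_z) ≈ 27.22°, λ = atan2(p_y, p_x) ≈ 65.10°.

≈ lat 27°, lon 65°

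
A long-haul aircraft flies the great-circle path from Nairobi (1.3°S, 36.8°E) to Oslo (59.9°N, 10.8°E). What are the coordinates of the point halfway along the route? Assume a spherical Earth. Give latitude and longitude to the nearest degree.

Convert each endpoint to a unit vector on the sphere (x = cos φ cos λ, y = cos φ sin λ, z = sin φ).
The central angle between the endpoints is δ = arccos(p₁·p₂) ≈ 1.125 rad (64.5°).
Interpolate at f = 1/2 with slerp weights a = sin((1−f)δ)/sin δ ≈ 0.591, b = sin(fδ)/sin δ ≈ 0.591.
p = a·p₁ + b·p₂ ≈ (0.764, 0.410, 0.498); φ = arcsin(p_z) ≈ 29.87°, λ = atan2(p_y, p_x) ≈ 28.18°.

≈ 30°N, 28°E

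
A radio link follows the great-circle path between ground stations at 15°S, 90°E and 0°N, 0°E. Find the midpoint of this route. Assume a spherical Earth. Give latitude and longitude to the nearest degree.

≈ 11°S, 44°E

Convert each endpoint to a unit vector on the sphere (x = cos φ cos λ, y = cos φ sin λ, z = sin φ).
The central angle between the endpoints is δ = arccos(p₁·p₂) ≈ 1.571 rad (90.0°).
Interpolate at f = 1/2 with slerp weights a = sin((1−f)δ)/sin δ ≈ 0.707, b = sin(fδ)/sin δ ≈ 0.707.
p = a·p₁ + b·p₂ ≈ (0.707, 0.683, -0.183); φ = arcsin(p_z) ≈ -10.55°, λ = atan2(p_y, p_x) ≈ 44.01°.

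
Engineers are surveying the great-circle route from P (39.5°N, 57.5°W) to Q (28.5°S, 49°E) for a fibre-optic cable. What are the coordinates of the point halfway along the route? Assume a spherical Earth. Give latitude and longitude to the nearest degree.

Convert each endpoint to a unit vector on the sphere (x = cos φ cos λ, y = cos φ sin λ, z = sin φ).
The central angle between the endpoints is δ = arccos(p₁·p₂) ≈ 2.090 rad (119.7°).
Interpolate at f = 1/2 with slerp weights a = sin((1−f)δ)/sin δ ≈ 0.996, b = sin(fδ)/sin δ ≈ 0.996.
p = a·p₁ + b·p₂ ≈ (0.987, 0.012, 0.158); φ = arcsin(p_z) ≈ 9.11°, λ = atan2(p_y, p_x) ≈ 0.72°.

≈ (9°N, 1°E)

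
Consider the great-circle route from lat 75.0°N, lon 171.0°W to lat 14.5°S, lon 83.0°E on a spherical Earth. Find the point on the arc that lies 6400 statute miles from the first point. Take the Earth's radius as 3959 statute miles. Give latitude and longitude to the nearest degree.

≈ lat 0°N, lon 87°E

Convert each endpoint to a unit vector on the sphere (x = cos φ cos λ, y = cos φ sin λ, z = sin φ).
The central angle between the endpoints is δ = arccos(p₁·p₂) ≈ 1.887 rad (108.1°). The total great-circle distance is δ·R ≈ 1.887 × 3959 ≈ 7470 mi, so the target fraction is f = 6400/7470 ≈ 0.857.
Interpolate at f ≈ 0.857 with slerp weights a = sin((1−f)δ)/sin δ ≈ 0.281, b = sin(fδ)/sin δ ≈ 1.051.
p = a·p₁ + b·p₂ ≈ (0.052, 0.999, 0.008); φ = arcsin(p_z) ≈ 0.48°, λ = atan2(p_y, p_x) ≈ 87.01°.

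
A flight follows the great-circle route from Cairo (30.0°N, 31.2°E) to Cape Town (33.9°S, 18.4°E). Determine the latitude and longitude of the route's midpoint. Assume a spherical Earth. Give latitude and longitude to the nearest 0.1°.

≈ 2.0°S, 24.9°E

Convert each endpoint to a unit vector on the sphere (x = cos φ cos λ, y = cos φ sin λ, z = sin φ).
The central angle between the endpoints is δ = arccos(p₁·p₂) ≈ 1.135 rad (65.0°).
Interpolate at f = 1/2 with slerp weights a = sin((1−f)δ)/sin δ ≈ 0.593, b = sin(fδ)/sin δ ≈ 0.593.
p = a·p₁ + b·p₂ ≈ (0.906, 0.421, -0.034); φ = arcsin(p_z) ≈ -1.96°, λ = atan2(p_y, p_x) ≈ 24.94°.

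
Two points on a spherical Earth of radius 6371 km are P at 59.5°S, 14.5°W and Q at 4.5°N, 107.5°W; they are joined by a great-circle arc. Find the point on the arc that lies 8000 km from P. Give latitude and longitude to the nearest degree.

Convert each endpoint to a unit vector on the sphere (x = cos φ cos λ, y = cos φ sin λ, z = sin φ).
The central angle between the endpoints is δ = arccos(p₁·p₂) ≈ 1.665 rad (95.4°). The total great-circle distance is δ·R ≈ 1.665 × 6371 ≈ 10608 km, so the target fraction is f = 8000/10608 ≈ 0.754.
Interpolate at f ≈ 0.754 with slerp weights a = sin((1−f)δ)/sin δ ≈ 0.400, b = sin(fδ)/sin δ ≈ 0.955.
p = a·p₁ + b·p₂ ≈ (-0.090, -0.959, -0.270); φ = arcsin(p_z) ≈ -15.64°, λ = atan2(p_y, p_x) ≈ -95.35°.

≈ 16°S, 95°W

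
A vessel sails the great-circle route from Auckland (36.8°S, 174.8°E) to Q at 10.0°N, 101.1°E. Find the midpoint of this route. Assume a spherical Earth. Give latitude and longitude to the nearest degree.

Convert each endpoint to a unit vector on the sphere (x = cos φ cos λ, y = cos φ sin λ, z = sin φ).
The central angle between the endpoints is δ = arccos(p₁·p₂) ≈ 1.453 rad (83.3°).
Interpolate at f = 1/2 with slerp weights a = sin((1−f)δ)/sin δ ≈ 0.669, b = sin(fδ)/sin δ ≈ 0.669.
p = a·p₁ + b·p₂ ≈ (-0.660, 0.695, -0.285); φ = arcsin(p_z) ≈ -16.53°, λ = atan2(p_y, p_x) ≈ 133.53°.

≈ 17°S, 134°E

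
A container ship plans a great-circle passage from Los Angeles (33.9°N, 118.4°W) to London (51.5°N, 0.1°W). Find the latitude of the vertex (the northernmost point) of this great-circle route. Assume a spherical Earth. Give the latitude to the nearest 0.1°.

The great circle lies in the plane with unit normal n̂ = (p₁ × p₂)/|p₁ × p₂|.
Here n̂_z ≈ +0.464; the vertex latitude is φ_max = arccos|n̂_z| ≈ 62.4°.
Check via Clairaut: cos φ_max = |cos φ₁| · sin C = cos(33.9°)·sin(33.9°) ≈ 0.464, again giving ≈ 62.4°.

≈ 62.4°N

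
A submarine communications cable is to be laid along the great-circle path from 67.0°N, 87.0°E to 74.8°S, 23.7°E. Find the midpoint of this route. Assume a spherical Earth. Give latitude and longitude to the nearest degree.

≈ 5°S, 62°E

Write both endpoints as unit vectors p₁, p₂ with components (cos φ cos λ, cos φ sin λ, sin φ).
The central angle between the endpoints is δ = arccos(p₁·p₂) ≈ 2.572 rad (147.4°).
Interpolate at f = 1/2 with slerp weights a = sin((1−f)δ)/sin δ ≈ 1.780, b = sin(fδ)/sin δ ≈ 1.780.
p = a·p₁ + b·p₂ ≈ (0.464, 0.882, -0.079); φ = arcsin(p_z) ≈ -4.55°, λ = atan2(p_y, p_x) ≈ 62.27°.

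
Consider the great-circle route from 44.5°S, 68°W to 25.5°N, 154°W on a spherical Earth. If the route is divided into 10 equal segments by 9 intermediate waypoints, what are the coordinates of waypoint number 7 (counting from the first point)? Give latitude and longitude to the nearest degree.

From cos δ = sin φ₁ sin φ₂ + cos φ₁ cos φ₂ cos Δλ, the central angle is δ ≈ 1.831 rad (104.9°).
Interpolate at f = 7/10 with slerp weights a = sin((1−f)δ)/sin δ ≈ 0.540, b = sin(fδ)/sin δ ≈ 0.992.
p = a·p₁ + b·p₂ ≈ (-0.660, -0.750, 0.048); φ = arcsin(p_z) ≈ 2.77°, λ = atan2(p_y, p_x) ≈ -131.37°.

≈ 3°N, 131°W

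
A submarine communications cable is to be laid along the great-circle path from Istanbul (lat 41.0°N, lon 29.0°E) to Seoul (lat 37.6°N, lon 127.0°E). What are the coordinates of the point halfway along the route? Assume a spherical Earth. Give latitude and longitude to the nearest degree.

≈ lat 51°N, lon 80°E

Write both endpoints as unit vectors p₁, p₂ with components (cos φ cos λ, cos φ sin λ, sin φ).
The central angle between the endpoints is δ = arccos(p₁·p₂) ≈ 1.248 rad (71.5°).
Interpolate at f = 1/2 with slerp weights a = sin((1−f)δ)/sin δ ≈ 0.616, b = sin(fδ)/sin δ ≈ 0.616.
p = a·p₁ + b·p₂ ≈ (0.113, 0.615, 0.780); φ = arcsin(p_z) ≈ 51.28°, λ = atan2(p_y, p_x) ≈ 79.60°.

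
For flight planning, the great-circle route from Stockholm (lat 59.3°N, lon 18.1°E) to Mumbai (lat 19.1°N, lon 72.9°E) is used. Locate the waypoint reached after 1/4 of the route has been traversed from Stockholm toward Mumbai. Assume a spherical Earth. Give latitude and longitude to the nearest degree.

From cos δ = sin φ₁ sin φ₂ + cos φ₁ cos φ₂ cos Δλ, the central angle is δ ≈ 0.977 rad (56.0°).
Interpolate at f = 1/4 with slerp weights a = sin((1−f)δ)/sin δ ≈ 0.807, b = sin(fδ)/sin δ ≈ 0.292.
p = a·p₁ + b·p₂ ≈ (0.473, 0.392, 0.789); φ = arcsin(p_z) ≈ 52.13°, λ = atan2(p_y, p_x) ≈ 39.63°.

≈ lat 52°N, lon 40°E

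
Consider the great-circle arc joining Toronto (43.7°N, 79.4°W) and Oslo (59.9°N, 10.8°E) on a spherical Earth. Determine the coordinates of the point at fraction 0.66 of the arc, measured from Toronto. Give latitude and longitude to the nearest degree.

Convert each endpoint to a unit vector on the sphere (x = cos φ cos λ, y = cos φ sin λ, z = sin φ).
The central angle between the endpoints is δ = arccos(p₁·p₂) ≈ 0.932 rad (53.4°).
Interpolate at f = 0.66 with slerp weights a = sin((1−f)δ)/sin δ ≈ 0.388, b = sin(fδ)/sin δ ≈ 0.719.
p = a·p₁ + b·p₂ ≈ (0.406, -0.208, 0.890); φ = arcsin(p_z) ≈ 62.87°, λ = atan2(p_y, p_x) ≈ -27.17°.

≈ (63°N, 27°W)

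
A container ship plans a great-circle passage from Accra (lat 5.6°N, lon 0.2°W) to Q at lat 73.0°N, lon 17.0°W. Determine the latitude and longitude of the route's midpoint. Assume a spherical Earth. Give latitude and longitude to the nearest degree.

Convert each endpoint to a unit vector on the sphere (x = cos φ cos λ, y = cos φ sin λ, z = sin φ).
The central angle between the endpoints is δ = arccos(p₁·p₂) ≈ 1.190 rad (68.2°).
Interpolate at f = 1/2 with slerp weights a = sin((1−f)δ)/sin δ ≈ 0.604, b = sin(fδ)/sin δ ≈ 0.604.
p = a·p₁ + b·p₂ ≈ (0.770, -0.054, 0.636); φ = arcsin(p_z) ≈ 39.51°, λ = atan2(p_y, p_x) ≈ -3.99°.

≈ lat 40°N, lon 4°W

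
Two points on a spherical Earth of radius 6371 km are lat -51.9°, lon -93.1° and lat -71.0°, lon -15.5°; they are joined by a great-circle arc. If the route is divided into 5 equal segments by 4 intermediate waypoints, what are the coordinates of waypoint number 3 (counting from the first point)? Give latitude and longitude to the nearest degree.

≈ lat -69°, lon -60°

The haversine formula gives a central angle δ ≈ 0.665 rad (38.1°) between the endpoints.
Interpolate at f = 3/5 with slerp weights a = sin((1−f)δ)/sin δ ≈ 0.426, b = sin(fδ)/sin δ ≈ 0.630.
p = a·p₁ + b·p₂ ≈ (0.183, -0.317, -0.930); φ = arcsin(p_z) ≈ -68.51°, λ = atan2(p_y, p_x) ≈ -59.98°.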